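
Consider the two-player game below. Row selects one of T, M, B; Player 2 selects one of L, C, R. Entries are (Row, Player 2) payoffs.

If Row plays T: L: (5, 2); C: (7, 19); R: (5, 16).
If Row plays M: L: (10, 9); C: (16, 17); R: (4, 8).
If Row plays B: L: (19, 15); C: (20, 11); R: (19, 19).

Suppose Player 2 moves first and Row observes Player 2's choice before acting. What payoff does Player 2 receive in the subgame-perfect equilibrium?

19

Work backward from Row's decision.
- L: Row compares 5, 10, 19 and picks B; Player 2 would get 15.
- C: Row compares 7, 16, 20 and picks B; Player 2 would get 11.
- R: Row compares 5, 4, 19 and picks B; Player 2 would get 19.
Among 15, 11, 19, the best is 19 at R. Subgame-perfect outcome: (B, R) with payoffs (19, 19).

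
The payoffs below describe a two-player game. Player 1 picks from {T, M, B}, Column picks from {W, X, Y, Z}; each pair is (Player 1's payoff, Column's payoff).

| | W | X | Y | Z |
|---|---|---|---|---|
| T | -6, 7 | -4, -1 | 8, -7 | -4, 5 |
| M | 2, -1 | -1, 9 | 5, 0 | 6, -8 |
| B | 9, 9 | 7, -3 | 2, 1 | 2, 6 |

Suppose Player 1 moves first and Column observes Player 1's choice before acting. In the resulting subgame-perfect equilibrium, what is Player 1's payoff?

Solve by backward induction (Player 1 leads).
- T: Column compares 7, -1, -7, 5 and picks W; Player 1 would get -6.
- M: Column compares -1, 9, 0, -8 and picks X; Player 1 would get -1.
- B: Column compares 9, -3, 1, 6 and picks W; Player 1 would get 9.
Maximizing over -6, -1, 9, Player 1 chooses B. Subgame-perfect outcome: (B, W) with payoffs (9, 9).

9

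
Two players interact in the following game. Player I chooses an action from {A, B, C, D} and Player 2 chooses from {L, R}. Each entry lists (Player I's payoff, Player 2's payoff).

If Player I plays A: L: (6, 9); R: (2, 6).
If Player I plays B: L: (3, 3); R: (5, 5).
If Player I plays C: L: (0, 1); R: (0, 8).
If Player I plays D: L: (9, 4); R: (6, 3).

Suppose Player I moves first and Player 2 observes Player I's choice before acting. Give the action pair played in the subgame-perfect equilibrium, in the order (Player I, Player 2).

Work backward from Player 2's decision.
- A: BR = L, leader payoff 6.
- B: BR = R, leader payoff 5.
- C: BR = R, leader payoff 0.
- D: BR = L, leader payoff 9.
Player I's induced payoffs are 6, 5, 0, 9, so Player I commits to D. Subgame-perfect outcome: (D, L) with payoffs (9, 4).

(D, L)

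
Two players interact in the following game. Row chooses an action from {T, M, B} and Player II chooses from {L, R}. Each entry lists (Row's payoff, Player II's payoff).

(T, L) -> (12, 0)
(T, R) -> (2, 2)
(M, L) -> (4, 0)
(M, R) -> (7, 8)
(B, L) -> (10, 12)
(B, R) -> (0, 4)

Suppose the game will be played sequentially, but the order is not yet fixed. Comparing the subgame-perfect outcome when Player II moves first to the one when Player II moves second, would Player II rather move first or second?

second

If Row leads: Player II's best replies are T→R, M→R, B→L; Row's induced payoffs 2, 7, 10; outcome (B, L), payoffs (10, 12).
If Player II leads: Row's best replies are L→T, R→M; Player II's induced payoffs 0, 8; outcome (M, R), payoffs (7, 8).
Player II gets 8 moving first and 12 moving second, so Player II prefers to move second.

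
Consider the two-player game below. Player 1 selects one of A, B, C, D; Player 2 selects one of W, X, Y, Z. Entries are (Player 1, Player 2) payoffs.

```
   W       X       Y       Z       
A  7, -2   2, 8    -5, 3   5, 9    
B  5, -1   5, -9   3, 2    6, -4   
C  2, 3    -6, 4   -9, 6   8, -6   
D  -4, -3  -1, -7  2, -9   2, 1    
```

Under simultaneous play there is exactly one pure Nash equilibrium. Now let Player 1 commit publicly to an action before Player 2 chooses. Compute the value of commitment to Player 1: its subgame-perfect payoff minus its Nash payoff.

2

Solve by backward induction (Player 1 leads).
- A → Player 2 plays Z (best of -2, 8, 3, 9); Player 1 gets 5.
- B → Player 2 plays Y (best of -1, -9, 2, -4); Player 1 gets 3.
- C → Player 2 plays Y (best of 3, 4, 6, -6); Player 1 gets -9.
- D → Player 2 plays Z (best of -3, -7, -9, 1); Player 1 gets 2.
Among 5, 3, -9, 2, the best is 5 at A. Subgame-perfect outcome: (A, Z) with payoffs (5, 9).
For the simultaneous game, intersect best replies.
Player 1's best replies: W→A; X→B; Y→B; Z→C.
Player 2's best replies: A→Z; B→Y; C→Y; D→Z.
Only (B, Y) has each player best-responding; Nash payoffs (3, 2).
Player 1's commitment gain: 5 − 3 = 2.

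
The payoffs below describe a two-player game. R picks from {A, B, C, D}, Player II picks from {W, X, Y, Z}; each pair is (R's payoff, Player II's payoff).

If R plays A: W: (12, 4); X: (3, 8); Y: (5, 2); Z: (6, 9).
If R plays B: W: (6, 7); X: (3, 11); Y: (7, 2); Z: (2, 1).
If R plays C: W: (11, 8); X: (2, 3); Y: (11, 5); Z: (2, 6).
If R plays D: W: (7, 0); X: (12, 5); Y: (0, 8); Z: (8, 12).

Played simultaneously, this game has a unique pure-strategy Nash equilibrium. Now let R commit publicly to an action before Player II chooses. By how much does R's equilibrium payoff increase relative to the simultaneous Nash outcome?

Backward induction with R moving first.
- A: BR = Z, leader payoff 6.
- B: BR = X, leader payoff 3.
- C: BR = W, leader payoff 11.
- D: BR = Z, leader payoff 8.
R's induced payoffs are 6, 3, 11, 8, so R commits to C. Subgame-perfect outcome: (C, W) with payoffs (11, 8).
For the simultaneous game, intersect best replies.
R's best replies: W→A; X→D; Y→C; Z→D.
Player II's best replies: A→Z; B→X; C→W; D→Z.
The unique mutual best reply is (D, Z), giving (8, 12).
R's commitment gain: 11 − 8 = 3.

3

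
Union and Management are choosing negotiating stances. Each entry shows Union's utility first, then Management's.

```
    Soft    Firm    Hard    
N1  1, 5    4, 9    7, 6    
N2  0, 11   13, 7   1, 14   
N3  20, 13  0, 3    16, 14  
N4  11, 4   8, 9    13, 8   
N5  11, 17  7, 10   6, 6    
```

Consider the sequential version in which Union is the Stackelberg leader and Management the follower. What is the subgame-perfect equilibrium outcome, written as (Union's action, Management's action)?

Work backward from Management's decision.
- N1 → Management plays Firm (best of 5, 9, 6); Union gets 4.
- N2 → Management plays Hard (best of 11, 7, 14); Union gets 1.
- N3 → Management plays Hard (best of 13, 3, 14); Union gets 16.
- N4 → Management plays Firm (best of 4, 9, 8); Union gets 8.
- N5 → Management plays Soft (best of 17, 10, 6); Union gets 11.
Among 4, 1, 16, 8, 11, the best is 16 at N3. Subgame-perfect outcome: (N3, Hard) with payoffs (16, 14).

(N3, Hard)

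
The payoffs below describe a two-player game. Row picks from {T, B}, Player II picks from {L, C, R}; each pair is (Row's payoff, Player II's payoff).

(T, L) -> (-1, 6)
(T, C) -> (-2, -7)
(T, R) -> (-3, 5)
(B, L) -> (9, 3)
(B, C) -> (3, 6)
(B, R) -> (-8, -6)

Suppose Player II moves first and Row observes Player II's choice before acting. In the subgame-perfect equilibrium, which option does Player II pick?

Work backward from Row's decision.
- L → Row plays B (best of -1, 9); Player II gets 3.
- C → Row plays B (best of -2, 3); Player II gets 6.
- R → Row plays T (best of -3, -8); Player II gets 5.
Among 3, 6, 5, the best is 6 at C. Subgame-perfect outcome: (B, C) with payoffs (3, 6).

C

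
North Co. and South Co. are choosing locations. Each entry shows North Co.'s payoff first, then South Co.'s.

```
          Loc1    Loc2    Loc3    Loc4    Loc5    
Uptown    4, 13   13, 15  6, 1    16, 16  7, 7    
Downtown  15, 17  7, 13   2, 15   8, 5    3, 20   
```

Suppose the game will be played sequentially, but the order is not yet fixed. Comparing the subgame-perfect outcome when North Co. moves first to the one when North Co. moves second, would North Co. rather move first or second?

first

If North Co. leads: South Co.'s best replies are Uptown→Loc4, Downtown→Loc5; North Co.'s induced payoffs 16, 3; outcome (Uptown, Loc4), payoffs (16, 16).
If South Co. leads: North Co.'s best replies are Loc1→Downtown, Loc2→Uptown, Loc3→Uptown, Loc4→Uptown, Loc5→Uptown; South Co.'s induced payoffs 17, 15, 1, 16, 7; outcome (Downtown, Loc1), payoffs (15, 17).
North Co. gets 16 moving first and 15 moving second, so North Co. prefers to move first.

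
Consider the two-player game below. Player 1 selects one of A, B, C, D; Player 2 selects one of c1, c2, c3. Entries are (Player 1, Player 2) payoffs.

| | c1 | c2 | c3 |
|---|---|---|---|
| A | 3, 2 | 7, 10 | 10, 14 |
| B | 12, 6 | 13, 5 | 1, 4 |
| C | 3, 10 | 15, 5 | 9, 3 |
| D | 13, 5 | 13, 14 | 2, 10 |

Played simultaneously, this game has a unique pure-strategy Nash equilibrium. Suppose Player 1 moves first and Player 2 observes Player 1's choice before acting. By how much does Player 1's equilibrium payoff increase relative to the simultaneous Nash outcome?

Backward induction with Player 1 moving first.
- A: Player 2 compares 2, 10, 14 and picks c3; Player 1 would get 10.
- B: Player 2 compares 6, 5, 4 and picks c1; Player 1 would get 12.
- C: Player 2 compares 10, 5, 3 and picks c1; Player 1 would get 3.
- D: Player 2 compares 5, 14, 10 and picks c2; Player 1 would get 13.
Player 1's induced payoffs are 10, 12, 3, 13, so Player 1 commits to D. Subgame-perfect outcome: (D, c2) with payoffs (13, 14).
Under simultaneous play:
Player 1's best replies: c1→D; c2→C; c3→A.
Player 2's best replies: A→c3; B→c1; C→c1; D→c2.
The unique mutual best reply is (A, c3), giving (10, 14).
Player 1's commitment gain: 13 − 10 = 3.

3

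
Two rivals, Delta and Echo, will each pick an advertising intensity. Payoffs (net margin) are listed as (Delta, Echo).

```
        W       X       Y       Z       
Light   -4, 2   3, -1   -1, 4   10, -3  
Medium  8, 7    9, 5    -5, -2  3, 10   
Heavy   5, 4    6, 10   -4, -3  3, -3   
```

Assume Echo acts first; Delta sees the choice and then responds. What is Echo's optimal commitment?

W

Delta best-responds to each possible Echo move:
- W: Delta compares -4, 8, 5 and picks Medium; Echo would get 7.
- X: Delta compares 3, 9, 6 and picks Medium; Echo would get 5.
- Y: Delta compares -1, -5, -4 and picks Light; Echo would get 4.
- Z: Delta compares 10, 3, 3 and picks Light; Echo would get -3.
Among 7, 5, 4, -3, the best is 7 at W. Subgame-perfect outcome: (Medium, W) with payoffs (8, 7).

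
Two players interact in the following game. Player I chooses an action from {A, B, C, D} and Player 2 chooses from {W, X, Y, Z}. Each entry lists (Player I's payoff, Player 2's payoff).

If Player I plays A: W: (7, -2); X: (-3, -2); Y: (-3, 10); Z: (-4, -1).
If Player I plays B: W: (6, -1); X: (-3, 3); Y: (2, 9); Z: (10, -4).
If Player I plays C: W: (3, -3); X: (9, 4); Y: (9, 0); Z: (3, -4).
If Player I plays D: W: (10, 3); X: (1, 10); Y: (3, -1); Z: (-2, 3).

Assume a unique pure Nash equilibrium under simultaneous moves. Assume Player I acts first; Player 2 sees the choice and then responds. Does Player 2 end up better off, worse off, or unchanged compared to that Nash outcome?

unchanged

Player 2 best-responds to each possible Player I move:
- A: Player 2 compares -2, -2, 10, -1 and picks Y; Player I would get -3.
- B: Player 2 compares -1, 3, 9, -4 and picks Y; Player I would get 2.
- C: Player 2 compares -3, 4, 0, -4 and picks X; Player I would get 9.
- D: Player 2 compares 3, 10, -1, 3 and picks X; Player I would get 1.
Player I's induced payoffs are -3, 2, 9, 1, so Player I commits to C. Subgame-perfect outcome: (C, X) with payoffs (9, 4).
Now find the simultaneous Nash equilibrium.
Player I's best replies: W→D; X→C; Y→C; Z→B.
Player 2's best replies: A→Y; B→Y; C→X; D→X.
Only (C, X) has each player best-responding; Nash payoffs (9, 4).
Player 2 earns 4 sequentially versus 4 at the Nash outcome: unchanged.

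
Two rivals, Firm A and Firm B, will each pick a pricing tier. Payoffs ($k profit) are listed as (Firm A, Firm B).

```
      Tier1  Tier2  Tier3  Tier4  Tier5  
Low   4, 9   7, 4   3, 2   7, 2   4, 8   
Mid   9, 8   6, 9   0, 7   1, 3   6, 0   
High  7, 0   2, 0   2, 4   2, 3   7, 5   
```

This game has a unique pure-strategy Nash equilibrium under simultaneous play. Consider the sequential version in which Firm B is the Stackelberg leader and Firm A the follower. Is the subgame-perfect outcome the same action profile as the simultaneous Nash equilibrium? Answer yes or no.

Backward induction with Firm B moving first.
- Tier1: Firm A compares 4, 9, 7 and picks Mid; Firm B would get 8.
- Tier2: Firm A compares 7, 6, 2 and picks Low; Firm B would get 4.
- Tier3: Firm A compares 3, 0, 2 and picks Low; Firm B would get 2.
- Tier4: Firm A compares 7, 1, 2 and picks Low; Firm B would get 2.
- Tier5: Firm A compares 4, 6, 7 and picks High; Firm B would get 5.
Among 8, 4, 2, 2, 5, the best is 8 at Tier1. Subgame-perfect outcome: (Mid, Tier1) with payoffs (9, 8).
Now find the simultaneous Nash equilibrium.
Firm A's best replies: Tier1→Mid; Tier2→Low; Tier3→Low; Tier4→Low; Tier5→High.
Firm B's best replies: Low→Tier1; Mid→Tier2; High→Tier5.
The unique mutual best reply is (High, Tier5), giving (7, 5).
Sequential outcome (Mid, Tier1) differs from the Nash profile (High, Tier5).

no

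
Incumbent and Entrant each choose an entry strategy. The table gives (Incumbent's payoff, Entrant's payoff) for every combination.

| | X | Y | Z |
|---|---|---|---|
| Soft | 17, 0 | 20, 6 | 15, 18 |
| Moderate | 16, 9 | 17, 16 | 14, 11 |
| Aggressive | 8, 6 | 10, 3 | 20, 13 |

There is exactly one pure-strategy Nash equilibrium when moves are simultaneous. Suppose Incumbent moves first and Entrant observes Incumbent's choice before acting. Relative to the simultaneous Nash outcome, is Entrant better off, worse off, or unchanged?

Solve by backward induction (Incumbent leads).
- Soft: BR = Z, leader payoff 15.
- Moderate: BR = Y, leader payoff 17.
- Aggressive: BR = Z, leader payoff 20.
Incumbent's induced payoffs are 15, 17, 20, so Incumbent commits to Aggressive. Subgame-perfect outcome: (Aggressive, Z) with payoffs (20, 13).
Now find the simultaneous Nash equilibrium.
Incumbent's best replies: X→Soft; Y→Soft; Z→Aggressive.
Entrant's best replies: Soft→Z; Moderate→Y; Aggressive→Z.
Only (Aggressive, Z) has each player best-responding; Nash payoffs (20, 13).
Entrant earns 13 sequentially versus 13 at the Nash outcome: unchanged.

unchanged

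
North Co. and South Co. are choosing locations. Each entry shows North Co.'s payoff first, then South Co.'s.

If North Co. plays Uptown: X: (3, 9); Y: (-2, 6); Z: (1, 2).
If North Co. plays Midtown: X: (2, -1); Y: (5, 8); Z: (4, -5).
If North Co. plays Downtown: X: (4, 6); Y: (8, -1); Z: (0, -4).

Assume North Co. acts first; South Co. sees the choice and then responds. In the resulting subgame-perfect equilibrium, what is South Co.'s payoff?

8

Backward induction with North Co. moving first.
- Uptown: BR = X, leader payoff 3.
- Midtown: BR = Y, leader payoff 5.
- Downtown: BR = X, leader payoff 4.
Maximizing over 3, 5, 4, North Co. chooses Midtown. Subgame-perfect outcome: (Midtown, Y) with payoffs (5, 8).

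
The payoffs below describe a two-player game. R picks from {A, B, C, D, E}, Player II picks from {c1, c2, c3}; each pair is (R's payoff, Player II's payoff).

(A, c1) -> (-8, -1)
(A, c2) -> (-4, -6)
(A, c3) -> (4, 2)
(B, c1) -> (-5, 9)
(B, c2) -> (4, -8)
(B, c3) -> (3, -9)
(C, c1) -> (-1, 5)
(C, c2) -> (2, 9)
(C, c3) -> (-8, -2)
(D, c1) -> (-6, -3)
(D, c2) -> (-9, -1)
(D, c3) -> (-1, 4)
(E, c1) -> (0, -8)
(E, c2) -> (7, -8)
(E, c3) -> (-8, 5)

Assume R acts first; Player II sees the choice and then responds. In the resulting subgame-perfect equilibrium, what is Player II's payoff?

Solve by backward induction (R leads).
- A: Player II compares -1, -6, 2 and picks c3; R would get 4.
- B: Player II compares 9, -8, -9 and picks c1; R would get -5.
- C: Player II compares 5, 9, -2 and picks c2; R would get 2.
- D: Player II compares -3, -1, 4 and picks c3; R would get -1.
- E: Player II compares -8, -8, 5 and picks c3; R would get -8.
R's induced payoffs are 4, -5, 2, -1, -8, so R commits to A. Subgame-perfect outcome: (A, c3) with payoffs (4, 2).

2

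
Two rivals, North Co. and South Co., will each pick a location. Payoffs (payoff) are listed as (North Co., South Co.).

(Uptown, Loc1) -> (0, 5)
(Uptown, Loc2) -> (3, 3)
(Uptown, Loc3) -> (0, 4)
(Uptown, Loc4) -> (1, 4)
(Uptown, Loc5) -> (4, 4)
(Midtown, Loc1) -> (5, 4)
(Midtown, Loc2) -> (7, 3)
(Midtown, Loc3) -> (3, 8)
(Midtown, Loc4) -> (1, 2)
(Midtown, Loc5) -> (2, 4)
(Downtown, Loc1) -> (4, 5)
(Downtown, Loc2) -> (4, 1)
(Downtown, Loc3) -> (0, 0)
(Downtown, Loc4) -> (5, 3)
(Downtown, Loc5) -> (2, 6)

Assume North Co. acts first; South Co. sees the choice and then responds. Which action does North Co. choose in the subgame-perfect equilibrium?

South Co. best-responds to each possible North Co. move:
- Uptown: BR = Loc1, leader payoff 0.
- Midtown: BR = Loc3, leader payoff 3.
- Downtown: BR = Loc5, leader payoff 2.
Among 0, 3, 2, the best is 3 at Midtown. Subgame-perfect outcome: (Midtown, Loc3) with payoffs (3, 8).

Midtown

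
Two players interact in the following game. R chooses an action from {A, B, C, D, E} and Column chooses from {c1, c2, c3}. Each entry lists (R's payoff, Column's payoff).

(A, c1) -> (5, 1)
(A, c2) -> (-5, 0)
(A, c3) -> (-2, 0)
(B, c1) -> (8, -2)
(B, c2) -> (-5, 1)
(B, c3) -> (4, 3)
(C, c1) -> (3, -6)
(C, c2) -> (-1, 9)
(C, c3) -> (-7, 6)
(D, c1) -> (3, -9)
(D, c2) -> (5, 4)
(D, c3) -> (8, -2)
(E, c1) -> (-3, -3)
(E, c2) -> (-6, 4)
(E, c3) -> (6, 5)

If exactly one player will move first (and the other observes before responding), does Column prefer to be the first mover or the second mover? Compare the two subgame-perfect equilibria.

second

If R leads: Column's best replies are A→c1, B→c3, C→c2, D→c2, E→c3; R's induced payoffs 5, 4, -1, 5, 6; outcome (E, c3), payoffs (6, 5).
If Column leads: R's best replies are c1→B, c2→D, c3→D; Column's induced payoffs -2, 4, -2; outcome (D, c2), payoffs (5, 4).
Column gets 4 moving first and 5 moving second, so Column prefers to move second.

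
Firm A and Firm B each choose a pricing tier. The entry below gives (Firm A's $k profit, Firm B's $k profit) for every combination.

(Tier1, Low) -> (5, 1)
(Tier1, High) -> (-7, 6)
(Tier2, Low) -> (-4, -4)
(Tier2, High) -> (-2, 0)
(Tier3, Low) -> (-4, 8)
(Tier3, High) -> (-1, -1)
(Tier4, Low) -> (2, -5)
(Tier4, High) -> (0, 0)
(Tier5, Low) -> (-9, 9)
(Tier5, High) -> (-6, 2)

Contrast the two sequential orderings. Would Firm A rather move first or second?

If Firm A leads: Firm B's best replies are Tier1→High, Tier2→High, Tier3→Low, Tier4→High, Tier5→Low; Firm A's induced payoffs -7, -2, -4, 0, -9; outcome (Tier4, High), payoffs (0, 0).
If Firm B leads: Firm A's best replies are Low→Tier1, High→Tier4; Firm B's induced payoffs 1, 0; outcome (Tier1, Low), payoffs (5, 1).
Firm A gets 0 moving first and 5 moving second, so Firm A prefers to move second.

second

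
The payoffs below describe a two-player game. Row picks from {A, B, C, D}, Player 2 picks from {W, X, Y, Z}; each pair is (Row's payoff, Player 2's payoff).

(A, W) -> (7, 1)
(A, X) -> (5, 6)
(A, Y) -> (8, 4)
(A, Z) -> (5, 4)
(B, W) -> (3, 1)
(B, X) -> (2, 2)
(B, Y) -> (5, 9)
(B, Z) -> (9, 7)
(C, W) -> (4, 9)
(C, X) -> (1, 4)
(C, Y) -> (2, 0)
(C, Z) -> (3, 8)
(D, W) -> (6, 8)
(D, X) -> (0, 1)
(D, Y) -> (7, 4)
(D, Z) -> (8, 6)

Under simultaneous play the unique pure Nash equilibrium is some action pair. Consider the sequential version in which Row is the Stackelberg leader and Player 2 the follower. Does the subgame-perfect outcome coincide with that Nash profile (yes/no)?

no

Work backward from Player 2's decision.
- A → Player 2 plays X (best of 1, 6, 4, 4); Row gets 5.
- B → Player 2 plays Y (best of 1, 2, 9, 7); Row gets 5.
- C → Player 2 plays W (best of 9, 4, 0, 8); Row gets 4.
- D → Player 2 plays W (best of 8, 1, 4, 6); Row gets 6.
Maximizing over 5, 5, 4, 6, Row chooses D. Subgame-perfect outcome: (D, W) with payoffs (6, 8).
Now find the simultaneous Nash equilibrium.
Row's best replies: W→A; X→A; Y→A; Z→B.
Player 2's best replies: A→X; B→Y; C→W; D→W.
Only (A, X) has each player best-responding; Nash payoffs (5, 6).
Sequential outcome (D, W) differs from the Nash profile (A, X).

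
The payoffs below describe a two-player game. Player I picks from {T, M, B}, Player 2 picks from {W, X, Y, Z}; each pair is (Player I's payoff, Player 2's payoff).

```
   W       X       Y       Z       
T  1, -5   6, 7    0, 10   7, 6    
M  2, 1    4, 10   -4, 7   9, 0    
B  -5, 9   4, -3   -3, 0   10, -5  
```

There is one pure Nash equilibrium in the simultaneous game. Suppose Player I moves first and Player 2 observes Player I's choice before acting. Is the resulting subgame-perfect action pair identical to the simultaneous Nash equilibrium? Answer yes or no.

no

Solve by backward induction (Player I leads).
- T → Player 2 plays Y (best of -5, 7, 10, 6); Player I gets 0.
- M → Player 2 plays X (best of 1, 10, 7, 0); Player I gets 4.
- B → Player 2 plays W (best of 9, -3, 0, -5); Player I gets -5.
Player I's induced payoffs are 0, 4, -5, so Player I commits to M. Subgame-perfect outcome: (M, X) with payoffs (4, 10).
Under simultaneous play:
Player I's best replies: W→M; X→T; Y→T; Z→B.
Player 2's best replies: T→Y; M→X; B→W.
Only (T, Y) has each player best-responding; Nash payoffs (0, 10).
Sequential outcome (M, X) differs from the Nash profile (T, Y).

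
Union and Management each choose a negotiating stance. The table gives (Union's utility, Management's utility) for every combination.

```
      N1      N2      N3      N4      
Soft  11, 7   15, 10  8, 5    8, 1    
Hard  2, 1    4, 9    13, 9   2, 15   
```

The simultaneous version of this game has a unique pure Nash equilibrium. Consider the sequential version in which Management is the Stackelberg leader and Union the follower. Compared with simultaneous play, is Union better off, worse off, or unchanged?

unchanged

Work backward from Union's decision.
- N1 → Union plays Soft (best of 11, 2); Management gets 7.
- N2 → Union plays Soft (best of 15, 4); Management gets 10.
- N3 → Union plays Hard (best of 8, 13); Management gets 9.
- N4 → Union plays Soft (best of 8, 2); Management gets 1.
Among 7, 10, 9, 1, the best is 10 at N2. Subgame-perfect outcome: (Soft, N2) with payoffs (15, 10).
For the simultaneous game, intersect best replies.
Union's best replies: N1→Soft; N2→Soft; N3→Hard; N4→Soft.
Management's best replies: Soft→N2; Hard→N4.
Only (Soft, N2) has each player best-responding; Nash payoffs (15, 10).
Union earns 15 sequentially versus 15 at the Nash outcome: unchanged.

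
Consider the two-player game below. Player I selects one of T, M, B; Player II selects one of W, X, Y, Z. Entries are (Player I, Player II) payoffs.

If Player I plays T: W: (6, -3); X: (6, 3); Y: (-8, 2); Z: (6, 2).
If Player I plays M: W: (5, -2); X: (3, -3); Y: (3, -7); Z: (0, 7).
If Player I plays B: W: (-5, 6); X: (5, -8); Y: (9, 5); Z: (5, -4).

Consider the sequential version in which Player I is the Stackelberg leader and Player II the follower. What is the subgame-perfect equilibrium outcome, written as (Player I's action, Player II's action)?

(T, X)

Backward induction with Player I moving first.
- T: BR = X, leader payoff 6.
- M: BR = Z, leader payoff 0.
- B: BR = W, leader payoff -5.
Maximizing over 6, 0, -5, Player I chooses T. Subgame-perfect outcome: (T, X) with payoffs (6, 3).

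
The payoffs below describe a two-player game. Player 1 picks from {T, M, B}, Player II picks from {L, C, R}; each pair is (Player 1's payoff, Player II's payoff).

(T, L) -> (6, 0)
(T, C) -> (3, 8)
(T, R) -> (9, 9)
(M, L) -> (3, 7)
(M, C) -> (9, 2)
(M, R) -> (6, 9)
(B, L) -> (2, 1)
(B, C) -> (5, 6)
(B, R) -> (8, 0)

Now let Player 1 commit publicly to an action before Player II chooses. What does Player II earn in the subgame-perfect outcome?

9

Work backward from Player II's decision.
- T: BR = R, leader payoff 9.
- M: BR = R, leader payoff 6.
- B: BR = C, leader payoff 5.
Player 1's induced payoffs are 9, 6, 5, so Player 1 commits to T. Subgame-perfect outcome: (T, R) with payoffs (9, 9).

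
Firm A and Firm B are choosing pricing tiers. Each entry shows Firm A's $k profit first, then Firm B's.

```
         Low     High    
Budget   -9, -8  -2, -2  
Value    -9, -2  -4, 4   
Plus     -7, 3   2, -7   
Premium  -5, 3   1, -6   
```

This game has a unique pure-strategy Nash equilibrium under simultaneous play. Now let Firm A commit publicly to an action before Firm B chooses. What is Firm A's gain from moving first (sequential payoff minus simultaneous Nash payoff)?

3

Solve by backward induction (Firm A leads).
- Budget → Firm B plays High (best of -8, -2); Firm A gets -2.
- Value → Firm B plays High (best of -2, 4); Firm A gets -4.
- Plus → Firm B plays Low (best of 3, -7); Firm A gets -7.
- Premium → Firm B plays Low (best of 3, -6); Firm A gets -5.
Maximizing over -2, -4, -7, -5, Firm A chooses Budget. Subgame-perfect outcome: (Budget, High) with payoffs (-2, -2).
For the simultaneous game, intersect best replies.
Firm A's best replies: Low→Premium; High→Plus.
Firm B's best replies: Budget→High; Value→High; Plus→Low; Premium→Low.
The unique mutual best reply is (Premium, Low), giving (-5, 3).
Firm A's commitment gain: -2 − -5 = 3.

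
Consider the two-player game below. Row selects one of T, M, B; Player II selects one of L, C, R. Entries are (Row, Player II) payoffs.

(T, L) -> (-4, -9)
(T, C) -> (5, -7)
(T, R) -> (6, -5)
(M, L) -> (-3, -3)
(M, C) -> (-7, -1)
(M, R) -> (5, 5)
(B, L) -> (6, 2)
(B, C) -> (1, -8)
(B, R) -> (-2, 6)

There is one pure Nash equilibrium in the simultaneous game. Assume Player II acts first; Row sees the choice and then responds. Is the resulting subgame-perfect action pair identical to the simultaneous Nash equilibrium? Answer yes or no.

Row best-responds to each possible Player II move:
- L: BR = B, leader payoff 2.
- C: BR = T, leader payoff -7.
- R: BR = T, leader payoff -5.
Player II's induced payoffs are 2, -7, -5, so Player II commits to L. Subgame-perfect outcome: (B, L) with payoffs (6, 2).
Now find the simultaneous Nash equilibrium.
Row's best replies: L→B; C→T; R→T.
Player II's best replies: T→R; M→R; B→R.
Only (T, R) has each player best-responding; Nash payoffs (6, -5).
Sequential outcome (B, L) differs from the Nash profile (T, R).

no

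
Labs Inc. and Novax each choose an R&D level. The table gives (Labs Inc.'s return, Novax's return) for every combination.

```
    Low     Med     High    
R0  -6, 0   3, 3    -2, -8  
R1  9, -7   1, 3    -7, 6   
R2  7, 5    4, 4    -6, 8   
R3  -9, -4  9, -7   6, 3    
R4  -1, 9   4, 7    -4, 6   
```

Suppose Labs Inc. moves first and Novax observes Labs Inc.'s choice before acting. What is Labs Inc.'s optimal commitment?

Solve by backward induction (Labs Inc. leads).
- R0: BR = Med, leader payoff 3.
- R1: BR = High, leader payoff -7.
- R2: BR = High, leader payoff -6.
- R3: BR = High, leader payoff 6.
- R4: BR = Low, leader payoff -1.
Among 3, -7, -6, 6, -1, the best is 6 at R3. Subgame-perfect outcome: (R3, High) with payoffs (6, 3).

R3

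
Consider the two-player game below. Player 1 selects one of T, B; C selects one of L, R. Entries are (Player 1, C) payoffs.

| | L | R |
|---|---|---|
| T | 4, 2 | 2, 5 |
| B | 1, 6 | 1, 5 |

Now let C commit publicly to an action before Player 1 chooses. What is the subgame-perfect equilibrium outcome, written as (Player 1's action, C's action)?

(T, R)

Player 1 best-responds to each possible C move:
- L → Player 1 plays T (best of 4, 1); C gets 2.
- R → Player 1 plays T (best of 2, 1); C gets 5.
C's induced payoffs are 2, 5, so C commits to R. Subgame-perfect outcome: (T, R) with payoffs (2, 5).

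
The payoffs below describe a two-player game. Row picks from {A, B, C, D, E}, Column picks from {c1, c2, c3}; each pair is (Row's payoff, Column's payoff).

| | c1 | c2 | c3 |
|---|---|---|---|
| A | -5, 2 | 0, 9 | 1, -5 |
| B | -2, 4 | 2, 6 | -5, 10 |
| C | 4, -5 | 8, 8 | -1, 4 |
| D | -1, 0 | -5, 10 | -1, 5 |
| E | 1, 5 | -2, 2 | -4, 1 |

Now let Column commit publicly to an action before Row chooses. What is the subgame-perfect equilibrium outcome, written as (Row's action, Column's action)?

(C, c2)

Solve by backward induction (Column leads).
- c1 → Row plays C (best of -5, -2, 4, -1, 1); Column gets -5.
- c2 → Row plays C (best of 0, 2, 8, -5, -2); Column gets 8.
- c3 → Row plays A (best of 1, -5, -1, -1, -4); Column gets -5.
Among -5, 8, -5, the best is 8 at c2. Subgame-perfect outcome: (C, c2) with payoffs (8, 8).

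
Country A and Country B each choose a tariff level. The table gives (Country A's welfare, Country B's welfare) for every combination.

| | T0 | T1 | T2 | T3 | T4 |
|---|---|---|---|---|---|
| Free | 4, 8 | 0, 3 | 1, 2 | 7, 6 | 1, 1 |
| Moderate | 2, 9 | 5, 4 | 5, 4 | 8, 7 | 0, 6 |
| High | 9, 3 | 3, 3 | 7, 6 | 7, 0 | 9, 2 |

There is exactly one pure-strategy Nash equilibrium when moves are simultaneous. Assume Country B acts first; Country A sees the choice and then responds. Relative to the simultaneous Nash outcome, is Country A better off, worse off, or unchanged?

Backward induction with Country B moving first.
- T0: BR = High, leader payoff 3.
- T1: BR = Moderate, leader payoff 4.
- T2: BR = High, leader payoff 6.
- T3: BR = Moderate, leader payoff 7.
- T4: BR = High, leader payoff 2.
Maximizing over 3, 4, 6, 7, 2, Country B chooses T3. Subgame-perfect outcome: (Moderate, T3) with payoffs (8, 7).
Under simultaneous play:
Country A's best replies: T0→High; T1→Moderate; T2→High; T3→Moderate; T4→High.
Country B's best replies: Free→T0; Moderate→T0; High→T2.
Only (High, T2) has each player best-responding; Nash payoffs (7, 6).
Country A earns 8 sequentially versus 7 at the Nash outcome: better off.

better off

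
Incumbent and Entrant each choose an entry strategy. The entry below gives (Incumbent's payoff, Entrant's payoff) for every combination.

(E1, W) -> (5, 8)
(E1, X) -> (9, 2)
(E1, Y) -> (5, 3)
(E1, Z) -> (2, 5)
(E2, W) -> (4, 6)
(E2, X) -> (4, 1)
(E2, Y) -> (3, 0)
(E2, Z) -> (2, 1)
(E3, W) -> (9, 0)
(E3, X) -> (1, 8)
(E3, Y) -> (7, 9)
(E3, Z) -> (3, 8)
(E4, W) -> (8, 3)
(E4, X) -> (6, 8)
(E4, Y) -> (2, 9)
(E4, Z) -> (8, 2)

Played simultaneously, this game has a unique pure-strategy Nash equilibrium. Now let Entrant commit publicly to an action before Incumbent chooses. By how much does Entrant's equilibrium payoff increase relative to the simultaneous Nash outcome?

Incumbent best-responds to each possible Entrant move:
- W: Incumbent compares 5, 4, 9, 8 and picks E3; Entrant would get 0.
- X: Incumbent compares 9, 4, 1, 6 and picks E1; Entrant would get 2.
- Y: Incumbent compares 5, 3, 7, 2 and picks E3; Entrant would get 9.
- Z: Incumbent compares 2, 2, 3, 8 and picks E4; Entrant would get 2.
Maximizing over 0, 2, 9, 2, Entrant chooses Y. Subgame-perfect outcome: (E3, Y) with payoffs (7, 9).
Now find the simultaneous Nash equilibrium.
Incumbent's best replies: W→E3; X→E1; Y→E3; Z→E4.
Entrant's best replies: E1→W; E2→W; E3→Y; E4→Y.
The unique mutual best reply is (E3, Y), giving (7, 9).
Entrant's commitment gain: 9 − 9 = 0.

0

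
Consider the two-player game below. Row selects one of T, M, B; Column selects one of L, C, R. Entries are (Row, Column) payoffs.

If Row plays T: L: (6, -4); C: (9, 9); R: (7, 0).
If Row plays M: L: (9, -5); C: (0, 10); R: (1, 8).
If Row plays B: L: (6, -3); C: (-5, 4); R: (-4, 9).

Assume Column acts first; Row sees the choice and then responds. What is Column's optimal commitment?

C

Work backward from Row's decision.
- L: Row compares 6, 9, 6 and picks M; Column would get -5.
- C: Row compares 9, 0, -5 and picks T; Column would get 9.
- R: Row compares 7, 1, -4 and picks T; Column would get 0.
Maximizing over -5, 9, 0, Column chooses C. Subgame-perfect outcome: (T, C) with payoffs (9, 9).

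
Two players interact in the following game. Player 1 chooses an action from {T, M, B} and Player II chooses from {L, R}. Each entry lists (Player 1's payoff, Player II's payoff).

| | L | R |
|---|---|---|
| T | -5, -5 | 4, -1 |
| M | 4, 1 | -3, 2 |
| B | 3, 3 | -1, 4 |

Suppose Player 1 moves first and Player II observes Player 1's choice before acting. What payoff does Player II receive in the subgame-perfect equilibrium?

Player II best-responds to each possible Player 1 move:
- T: BR = R, leader payoff 4.
- M: BR = R, leader payoff -3.
- B: BR = R, leader payoff -1.
Among 4, -3, -1, the best is 4 at T. Subgame-perfect outcome: (T, R) with payoffs (4, -1).

-1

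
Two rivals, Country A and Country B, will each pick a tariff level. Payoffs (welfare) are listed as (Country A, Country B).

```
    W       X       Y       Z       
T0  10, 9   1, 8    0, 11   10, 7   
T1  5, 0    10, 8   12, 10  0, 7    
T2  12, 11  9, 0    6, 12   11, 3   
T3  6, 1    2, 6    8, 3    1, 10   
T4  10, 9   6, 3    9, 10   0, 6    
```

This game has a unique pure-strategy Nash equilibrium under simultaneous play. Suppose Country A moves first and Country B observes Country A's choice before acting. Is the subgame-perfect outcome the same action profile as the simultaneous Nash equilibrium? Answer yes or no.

Country B best-responds to each possible Country A move:
- T0 → Country B plays Y (best of 9, 8, 11, 7); Country A gets 0.
- T1 → Country B plays Y (best of 0, 8, 10, 7); Country A gets 12.
- T2 → Country B plays Y (best of 11, 0, 12, 3); Country A gets 6.
- T3 → Country B plays Z (best of 1, 6, 3, 10); Country A gets 1.
- T4 → Country B plays Y (best of 9, 3, 10, 6); Country A gets 9.
Country A's induced payoffs are 0, 12, 6, 1, 9, so Country A commits to T1. Subgame-perfect outcome: (T1, Y) with payoffs (12, 10).
Now find the simultaneous Nash equilibrium.
Country A's best replies: W→T2; X→T1; Y→T1; Z→T2.
Country B's best replies: T0→Y; T1→Y; T2→Y; T3→Z; T4→Y.
Only (T1, Y) has each player best-responding; Nash payoffs (12, 10).
Sequential outcome (T1, Y) coincides with the Nash profile (T1, Y).

yes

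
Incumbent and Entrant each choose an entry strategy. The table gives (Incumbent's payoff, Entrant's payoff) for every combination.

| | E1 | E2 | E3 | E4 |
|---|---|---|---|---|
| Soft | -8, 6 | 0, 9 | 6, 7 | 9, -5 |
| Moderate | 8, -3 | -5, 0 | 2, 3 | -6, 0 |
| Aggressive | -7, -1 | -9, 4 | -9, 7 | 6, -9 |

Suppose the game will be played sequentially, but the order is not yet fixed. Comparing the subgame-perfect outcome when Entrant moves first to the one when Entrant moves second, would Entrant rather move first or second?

first

If Incumbent leads: Entrant's best replies are Soft→E2, Moderate→E3, Aggressive→E3; Incumbent's induced payoffs 0, 2, -9; outcome (Moderate, E3), payoffs (2, 3).
If Entrant leads: Incumbent's best replies are E1→Moderate, E2→Soft, E3→Soft, E4→Soft; Entrant's induced payoffs -3, 9, 7, -5; outcome (Soft, E2), payoffs (0, 9).
Entrant gets 9 moving first and 3 moving second, so Entrant prefers to move first.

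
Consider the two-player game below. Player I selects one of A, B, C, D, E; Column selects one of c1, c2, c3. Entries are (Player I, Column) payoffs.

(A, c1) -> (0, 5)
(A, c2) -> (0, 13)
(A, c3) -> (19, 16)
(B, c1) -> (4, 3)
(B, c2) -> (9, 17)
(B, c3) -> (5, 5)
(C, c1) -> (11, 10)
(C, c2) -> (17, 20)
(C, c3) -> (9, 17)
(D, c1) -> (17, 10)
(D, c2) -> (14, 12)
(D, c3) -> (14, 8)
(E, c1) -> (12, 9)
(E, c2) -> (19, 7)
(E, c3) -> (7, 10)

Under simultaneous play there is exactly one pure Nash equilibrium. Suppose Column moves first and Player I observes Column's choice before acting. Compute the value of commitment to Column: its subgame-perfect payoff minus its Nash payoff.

0

Work backward from Player I's decision.
- c1: Player I compares 0, 4, 11, 17, 12 and picks D; Column would get 10.
- c2: Player I compares 0, 9, 17, 14, 19 and picks E; Column would get 7.
- c3: Player I compares 19, 5, 9, 14, 7 and picks A; Column would get 16.
Among 10, 7, 16, the best is 16 at c3. Subgame-perfect outcome: (A, c3) with payoffs (19, 16).
Now find the simultaneous Nash equilibrium.
Player I's best replies: c1→D; c2→E; c3→A.
Column's best replies: A→c3; B→c2; C→c2; D→c2; E→c3.
The unique mutual best reply is (A, c3), giving (19, 16).
Column's commitment gain: 16 − 16 = 0.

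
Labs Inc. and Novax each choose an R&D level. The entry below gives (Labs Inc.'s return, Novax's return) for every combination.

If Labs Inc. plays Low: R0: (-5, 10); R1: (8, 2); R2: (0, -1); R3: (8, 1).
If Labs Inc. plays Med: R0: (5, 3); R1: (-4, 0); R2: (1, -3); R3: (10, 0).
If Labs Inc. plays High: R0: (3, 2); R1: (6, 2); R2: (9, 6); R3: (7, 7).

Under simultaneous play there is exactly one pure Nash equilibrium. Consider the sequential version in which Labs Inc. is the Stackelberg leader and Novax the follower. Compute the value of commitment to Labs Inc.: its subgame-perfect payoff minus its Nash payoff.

2

Work backward from Novax's decision.
- Low → Novax plays R0 (best of 10, 2, -1, 1); Labs Inc. gets -5.
- Med → Novax plays R0 (best of 3, 0, -3, 0); Labs Inc. gets 5.
- High → Novax plays R3 (best of 2, 2, 6, 7); Labs Inc. gets 7.
Labs Inc.'s induced payoffs are -5, 5, 7, so Labs Inc. commits to High. Subgame-perfect outcome: (High, R3) with payoffs (7, 7).
Under simultaneous play:
Labs Inc.'s best replies: R0→Med; R1→Low; R2→High; R3→Med.
Novax's best replies: Low→R0; Med→R0; High→R3.
The unique mutual best reply is (Med, R0), giving (5, 3).
Labs Inc.'s commitment gain: 7 − 5 = 2.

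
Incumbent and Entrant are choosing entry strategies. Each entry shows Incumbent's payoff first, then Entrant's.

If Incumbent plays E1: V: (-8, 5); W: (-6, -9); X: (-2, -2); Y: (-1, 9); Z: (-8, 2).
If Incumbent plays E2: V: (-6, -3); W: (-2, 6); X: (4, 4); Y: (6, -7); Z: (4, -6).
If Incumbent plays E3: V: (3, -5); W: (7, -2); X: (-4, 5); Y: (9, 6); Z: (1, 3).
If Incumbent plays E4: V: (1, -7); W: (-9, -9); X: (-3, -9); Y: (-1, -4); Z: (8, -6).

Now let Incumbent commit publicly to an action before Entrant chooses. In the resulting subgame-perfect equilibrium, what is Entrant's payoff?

Solve by backward induction (Incumbent leads).
- E1: BR = Y, leader payoff -1.
- E2: BR = W, leader payoff -2.
- E3: BR = Y, leader payoff 9.
- E4: BR = Y, leader payoff -1.
Incumbent's induced payoffs are -1, -2, 9, -1, so Incumbent commits to E3. Subgame-perfect outcome: (E3, Y) with payoffs (9, 6).

6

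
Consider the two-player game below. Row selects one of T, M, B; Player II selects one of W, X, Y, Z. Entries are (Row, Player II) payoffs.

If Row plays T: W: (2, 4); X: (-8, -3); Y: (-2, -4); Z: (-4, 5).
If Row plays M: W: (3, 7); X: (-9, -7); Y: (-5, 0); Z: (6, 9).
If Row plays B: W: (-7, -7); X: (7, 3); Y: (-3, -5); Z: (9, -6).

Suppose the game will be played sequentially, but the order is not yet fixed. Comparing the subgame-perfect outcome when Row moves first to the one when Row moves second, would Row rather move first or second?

If Row leads: Player II's best replies are T→Z, M→Z, B→X; Row's induced payoffs -4, 6, 7; outcome (B, X), payoffs (7, 3).
If Player II leads: Row's best replies are W→M, X→B, Y→T, Z→B; Player II's induced payoffs 7, 3, -4, -6; outcome (M, W), payoffs (3, 7).
Row gets 7 moving first and 3 moving second, so Row prefers to move first.

first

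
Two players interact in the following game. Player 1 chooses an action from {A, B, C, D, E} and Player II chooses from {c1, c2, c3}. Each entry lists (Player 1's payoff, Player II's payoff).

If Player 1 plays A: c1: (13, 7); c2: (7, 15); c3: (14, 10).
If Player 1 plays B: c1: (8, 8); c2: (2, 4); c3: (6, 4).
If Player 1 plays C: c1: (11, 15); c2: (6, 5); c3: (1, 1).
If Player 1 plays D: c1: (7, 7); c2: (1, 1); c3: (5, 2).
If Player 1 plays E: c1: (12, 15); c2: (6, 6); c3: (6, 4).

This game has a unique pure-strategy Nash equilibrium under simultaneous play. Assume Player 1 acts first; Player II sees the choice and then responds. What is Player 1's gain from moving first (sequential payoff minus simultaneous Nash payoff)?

5

Player II best-responds to each possible Player 1 move:
- A: BR = c2, leader payoff 7.
- B: BR = c1, leader payoff 8.
- C: BR = c1, leader payoff 11.
- D: BR = c1, leader payoff 7.
- E: BR = c1, leader payoff 12.
Player 1's induced payoffs are 7, 8, 11, 7, 12, so Player 1 commits to E. Subgame-perfect outcome: (E, c1) with payoffs (12, 15).
Now find the simultaneous Nash equilibrium.
Player 1's best replies: c1→A; c2→A; c3→A.
Player II's best replies: A→c2; B→c1; C→c1; D→c1; E→c1.
The unique mutual best reply is (A, c2), giving (7, 15).
Player 1's commitment gain: 12 − 7 = 5.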